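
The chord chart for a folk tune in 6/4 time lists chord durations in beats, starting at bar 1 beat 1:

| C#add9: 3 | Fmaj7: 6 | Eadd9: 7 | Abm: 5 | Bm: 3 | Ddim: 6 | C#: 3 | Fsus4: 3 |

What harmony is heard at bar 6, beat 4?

Beat 4 of bar 6 is beat (6−1)×6 + 4 = 34 overall.
Running totals: C#add9 ends at 3, Fmaj7 ends at 9, Eadd9 ends at 16, Abm ends at 21, Bm ends at 24, Ddim ends at 30, C# ends at 33, Fsus4 ends at 36.
Beat 34 falls within Fsus4.

Fsus4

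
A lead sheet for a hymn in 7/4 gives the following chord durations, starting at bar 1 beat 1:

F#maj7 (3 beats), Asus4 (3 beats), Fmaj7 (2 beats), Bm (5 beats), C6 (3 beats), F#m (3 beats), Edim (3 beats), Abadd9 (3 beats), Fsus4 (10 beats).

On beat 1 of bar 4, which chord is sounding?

Beat 1 of bar 4 is beat (4−1)×7 + 1 = 22 overall.
Running totals: F#maj7 ends at 3, Asus4 ends at 6, Fmaj7 ends at 8, Bm ends at 13, C6 ends at 16, F#m ends at 19, Edim ends at 22.
Beat 22 falls within Edim.

Edim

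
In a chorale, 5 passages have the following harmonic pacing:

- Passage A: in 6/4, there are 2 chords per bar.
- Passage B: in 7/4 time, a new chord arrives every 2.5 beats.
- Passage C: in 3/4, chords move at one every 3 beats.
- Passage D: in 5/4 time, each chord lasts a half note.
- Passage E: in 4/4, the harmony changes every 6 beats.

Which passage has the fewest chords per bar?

A: 6/3 = 2 chords/bar.
B: 7/2.5 = 2.8 chords/bar.
C: 3/3 = 1 chord/bar.
D: 5/2 = 2.5 chords/bar.
E: 4/6 = 2/3 chords/bar.
Slowest is E at 2/3 chords/bar.

Passage E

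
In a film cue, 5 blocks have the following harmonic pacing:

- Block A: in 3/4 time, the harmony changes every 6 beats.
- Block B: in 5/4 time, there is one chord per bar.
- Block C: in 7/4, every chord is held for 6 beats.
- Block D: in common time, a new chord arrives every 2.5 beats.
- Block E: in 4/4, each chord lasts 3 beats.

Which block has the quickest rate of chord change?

A: 3 beats/bar ÷ 6 beats/chord = 0.5 chords/bar.
B: 5 beats/bar ÷ 5 beats/chord = 1 chord/bar.
C: 7 beats/bar ÷ 6 beats/chord = 7/6 chords/bar.
D: 4 beats/bar ÷ 2.5 beats/chord = 1.6 chords/bar.
E: 4 beats/bar ÷ 3 beats/chord = 4/3 chords/bar.
Fastest is D at 1.6 chords/bar.

Block D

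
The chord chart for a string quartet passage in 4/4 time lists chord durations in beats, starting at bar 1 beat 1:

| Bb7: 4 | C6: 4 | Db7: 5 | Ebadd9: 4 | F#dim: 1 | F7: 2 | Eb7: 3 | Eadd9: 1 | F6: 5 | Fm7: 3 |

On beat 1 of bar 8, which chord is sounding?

F6

Beat 1 of bar 8 is beat (8−1)×4 + 1 = 29 overall.
Running totals: Bb7 ends at 4, C6 ends at 8, Db7 ends at 13, Ebadd9 ends at 17, F#dim ends at 18, F7 ends at 20, Eb7 ends at 23, Eadd9 ends at 24, F6 ends at 29.
Beat 29 falls within F6.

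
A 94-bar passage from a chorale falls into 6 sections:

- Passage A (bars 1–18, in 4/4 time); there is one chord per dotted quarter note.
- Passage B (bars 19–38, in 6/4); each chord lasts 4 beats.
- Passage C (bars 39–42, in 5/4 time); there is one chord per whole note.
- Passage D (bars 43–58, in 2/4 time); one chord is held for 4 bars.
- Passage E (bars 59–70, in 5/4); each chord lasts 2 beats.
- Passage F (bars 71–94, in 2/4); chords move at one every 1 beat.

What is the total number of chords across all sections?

A has 72 beats and chords last 1.5 each, so 48 chords.
B has 120 beats and chords last 4 each, so 30 chords.
C has 20 beats and chords last 4 each, so 5 chords.
D has 32 beats and chords last 8 each, so 4 chords.
E has 60 beats and chords last 2 each, so 30 chords.
F has 48 beats and chords last 1 each, so 48 chords.
Total: 48 + 30 + 5 + 4 + 30 + 48 = 165.

165 chords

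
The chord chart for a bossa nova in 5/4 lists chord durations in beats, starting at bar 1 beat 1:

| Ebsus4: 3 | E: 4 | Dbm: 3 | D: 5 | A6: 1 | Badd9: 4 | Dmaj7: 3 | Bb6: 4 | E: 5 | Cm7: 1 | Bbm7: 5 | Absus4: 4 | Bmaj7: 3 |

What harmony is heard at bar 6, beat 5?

E

Beat 5 of bar 6 is beat (6−1)×5 + 5 = 30 overall.
Running totals: Ebsus4 ends at 3, E ends at 7, Dbm ends at 10, D ends at 15, A6 ends at 16, Badd9 ends at 20, Dmaj7 ends at 23, Bb6 ends at 27, E ends at 32.
Beat 30 falls within E.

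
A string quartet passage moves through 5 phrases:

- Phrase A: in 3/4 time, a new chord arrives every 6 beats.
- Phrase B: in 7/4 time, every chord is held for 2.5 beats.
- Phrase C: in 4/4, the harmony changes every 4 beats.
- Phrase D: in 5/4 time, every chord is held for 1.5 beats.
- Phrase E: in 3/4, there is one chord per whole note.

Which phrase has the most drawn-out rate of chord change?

A: each chord is 6 beats in 3/4, so 0.5 per bar.
B: each chord is 2.5 beats in 7/4, so 2.8 per bar.
C: each chord is 4 beats in 4/4, so 1 per bar.
D: each chord is 1.5 beats in 5/4, so 10/3 per bar.
E: each chord is 4 beats in 3/4, so 0.75 per bar.
Slowest is A at 0.5 chords/bar.

Phrase A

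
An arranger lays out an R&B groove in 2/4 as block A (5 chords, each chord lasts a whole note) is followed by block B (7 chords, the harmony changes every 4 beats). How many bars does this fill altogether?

A: 5 × 4 = 20 beats = 10 bars.
B: 7 × 4 = 28 beats = 14 bars.
Total: 10 + 14 = 24 bars.

24 bars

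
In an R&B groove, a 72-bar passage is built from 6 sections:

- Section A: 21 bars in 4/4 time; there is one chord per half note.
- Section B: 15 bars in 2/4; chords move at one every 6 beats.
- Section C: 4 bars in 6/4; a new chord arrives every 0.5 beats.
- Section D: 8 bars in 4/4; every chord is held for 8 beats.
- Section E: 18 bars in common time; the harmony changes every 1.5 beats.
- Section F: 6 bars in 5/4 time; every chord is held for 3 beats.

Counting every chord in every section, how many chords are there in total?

157 chords

A has 84 beats and chords last 2 each, so 42 chords.
B has 30 beats and chords last 6 each, so 5 chords.
C has 24 beats and chords last 0.5 each, so 48 chords.
D has 32 beats and chords last 8 each, so 4 chords.
E has 72 beats and chords last 1.5 each, so 48 chords.
F has 30 beats and chords last 3 each, so 10 chords.
Total: 42 + 5 + 48 + 4 + 48 + 10 = 157.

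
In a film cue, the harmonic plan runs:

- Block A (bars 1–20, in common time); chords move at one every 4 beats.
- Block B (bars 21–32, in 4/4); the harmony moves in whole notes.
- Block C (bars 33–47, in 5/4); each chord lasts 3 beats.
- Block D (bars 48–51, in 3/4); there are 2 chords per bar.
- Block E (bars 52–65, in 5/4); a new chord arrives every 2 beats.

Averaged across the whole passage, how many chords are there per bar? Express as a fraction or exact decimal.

A: 20 bars of 4 beats is 80 beats; at 4 beats each that's 20 chords.
B: 12 bars of 4 beats is 48 beats; at 4 beats each that's 12 chords.
C: 15 bars of 5 beats is 75 beats; at 3 beats each that's 25 chords.
D: 4 bars of 3 beats is 12 beats; at 1.5 beats each that's 8 chords.
E: 14 bars of 5 beats is 70 beats; at 2 beats each that's 35 chords.
Overall: 100 chords over 65 bars → 100/65 = 20/13 chords per bar.

20/13 chords per bar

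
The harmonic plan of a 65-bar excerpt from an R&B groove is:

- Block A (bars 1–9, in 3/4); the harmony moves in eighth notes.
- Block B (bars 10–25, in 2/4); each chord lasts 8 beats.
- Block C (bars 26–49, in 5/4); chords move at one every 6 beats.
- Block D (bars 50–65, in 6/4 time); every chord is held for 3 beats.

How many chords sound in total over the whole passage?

A has 27 beats and chords last 0.5 each, so 54 chords.
B has 32 beats and chords last 8 each, so 4 chords.
C has 120 beats and chords last 6 each, so 20 chords.
D has 96 beats and chords last 3 each, so 32 chords.
Total: 54 + 4 + 20 + 32 = 110.

110 chords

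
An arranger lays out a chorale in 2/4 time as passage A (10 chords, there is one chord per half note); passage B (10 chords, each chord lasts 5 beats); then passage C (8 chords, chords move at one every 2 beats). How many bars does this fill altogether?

43 bars

A: 10 × 2 = 20 beats = 10 bars.
B: 10 × 5 = 50 beats = 25 bars.
C: 8 × 2 = 16 beats = 8 bars.
Total: 10 + 25 + 8 = 43 bars.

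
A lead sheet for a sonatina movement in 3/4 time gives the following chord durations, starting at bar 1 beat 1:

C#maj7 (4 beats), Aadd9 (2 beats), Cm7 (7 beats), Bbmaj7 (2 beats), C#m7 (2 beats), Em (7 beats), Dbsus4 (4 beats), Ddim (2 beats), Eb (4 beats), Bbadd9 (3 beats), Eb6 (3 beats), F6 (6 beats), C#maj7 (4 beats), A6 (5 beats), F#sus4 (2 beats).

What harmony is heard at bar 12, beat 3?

Beat 3 of bar 12 is beat (12−1)×3 + 3 = 36 overall.
Running totals: C#maj7 ends at 4, Aadd9 ends at 6, Cm7 ends at 13, Bbmaj7 ends at 15, C#m7 ends at 17, Em ends at 24, Dbsus4 ends at 28, Ddim ends at 30, Eb ends at 34, Bbadd9 ends at 37.
Beat 36 falls within Bbadd9.

Bbadd9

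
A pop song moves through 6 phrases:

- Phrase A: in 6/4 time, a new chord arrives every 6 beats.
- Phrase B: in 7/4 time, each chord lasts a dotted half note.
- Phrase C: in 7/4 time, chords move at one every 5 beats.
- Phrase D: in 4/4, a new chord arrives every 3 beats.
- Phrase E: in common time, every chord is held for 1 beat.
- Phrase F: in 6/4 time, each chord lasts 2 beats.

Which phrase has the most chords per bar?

A: 6 beats/bar ÷ 6 beats/chord = 1 chord/bar.
B: 7 beats/bar ÷ 3 beats/chord = 7/3 chords/bar.
C: 7 beats/bar ÷ 5 beats/chord = 1.4 chords/bar.
D: 4 beats/bar ÷ 3 beats/chord = 4/3 chords/bar.
E: 4 beats/bar ÷ 1 beat/chord = 4 chords/bar.
F: 6 beats/bar ÷ 2 beats/chord = 3 chords/bar.
Fastest is E at 4 chords/bar.

Phrase E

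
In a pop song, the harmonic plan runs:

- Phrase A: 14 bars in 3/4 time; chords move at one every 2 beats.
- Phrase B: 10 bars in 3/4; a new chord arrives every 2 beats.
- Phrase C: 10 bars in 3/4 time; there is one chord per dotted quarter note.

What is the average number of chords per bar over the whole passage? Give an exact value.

28/17 chords per bar

A: 14 bars of 3 beats is 42 beats; at 2 beats each that's 21 chords.
B: 10 bars of 3 beats is 30 beats; at 2 beats each that's 15 chords.
C: 10 bars of 3 beats is 30 beats; at 1.5 beats each that's 20 chords.
Overall: 56 chords over 34 bars → 56/34 = 28/17 chords per bar.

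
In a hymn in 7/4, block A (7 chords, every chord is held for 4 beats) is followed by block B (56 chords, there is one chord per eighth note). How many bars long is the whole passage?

8 bars

A: 7 × 4 = 28 beats = 4 bars.
B: 56 × 0.5 = 28 beats = 4 bars.
Total: 4 + 4 = 8 bars.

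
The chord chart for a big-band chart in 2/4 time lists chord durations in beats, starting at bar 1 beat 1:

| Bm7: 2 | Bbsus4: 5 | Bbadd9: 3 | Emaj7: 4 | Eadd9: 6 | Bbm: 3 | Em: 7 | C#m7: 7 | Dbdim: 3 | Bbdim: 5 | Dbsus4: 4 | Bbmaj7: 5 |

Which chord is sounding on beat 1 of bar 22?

Beat 1 of bar 22 is beat (22−1)×2 + 1 = 43 overall.
Running totals: Bm7 ends at 2, Bbsus4 ends at 7, Bbadd9 ends at 10, Emaj7 ends at 14, Eadd9 ends at 20, Bbm ends at 23, Em ends at 30, C#m7 ends at 37, Dbdim ends at 40, Bbdim ends at 45.
Beat 43 falls within Bbdim.

Bbdim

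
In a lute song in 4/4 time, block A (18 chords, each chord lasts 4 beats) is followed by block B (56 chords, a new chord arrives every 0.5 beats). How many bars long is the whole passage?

25 bars

A: 18 × 4 = 72 beats = 18 bars.
B: 56 × 0.5 = 28 beats = 7 bars.
Total: 18 + 7 = 25 bars.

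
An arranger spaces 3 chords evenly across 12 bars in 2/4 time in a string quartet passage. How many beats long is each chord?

12 bars × 2 beats/bar = 24 beats total.
24 beats ÷ 3 chords = 8 beats per chord.

8 beats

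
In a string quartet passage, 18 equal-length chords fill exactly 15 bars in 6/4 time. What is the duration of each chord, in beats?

5 beats

15 bars × 6 beats/bar = 90 beats total.
90 beats ÷ 18 chords = 5 beats per chord.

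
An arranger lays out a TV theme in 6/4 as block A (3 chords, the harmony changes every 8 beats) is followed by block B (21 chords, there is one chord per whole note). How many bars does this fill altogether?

18 bars

A: 3 × 8 = 24 beats = 4 bars.
B: 21 × 4 = 84 beats = 14 bars.
Total: 4 + 14 = 18 bars.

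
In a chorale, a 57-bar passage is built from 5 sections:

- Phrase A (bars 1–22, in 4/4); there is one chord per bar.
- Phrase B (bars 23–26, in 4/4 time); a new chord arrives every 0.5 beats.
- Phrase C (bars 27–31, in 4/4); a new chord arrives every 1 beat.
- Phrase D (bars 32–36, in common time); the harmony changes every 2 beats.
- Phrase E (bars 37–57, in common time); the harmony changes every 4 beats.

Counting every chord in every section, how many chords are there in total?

A: 22·4 = 88 beats, 88/4 = 22 chords.
B: 4·4 = 16 beats, 16/0.5 = 32 chords.
C: 5·4 = 20 beats, 20/1 = 20 chords.
D: 5·4 = 20 beats, 20/2 = 10 chords.
E: 21·4 = 84 beats, 84/4 = 21 chords.
Total: 22 + 32 + 20 + 10 + 21 = 105.

105 chords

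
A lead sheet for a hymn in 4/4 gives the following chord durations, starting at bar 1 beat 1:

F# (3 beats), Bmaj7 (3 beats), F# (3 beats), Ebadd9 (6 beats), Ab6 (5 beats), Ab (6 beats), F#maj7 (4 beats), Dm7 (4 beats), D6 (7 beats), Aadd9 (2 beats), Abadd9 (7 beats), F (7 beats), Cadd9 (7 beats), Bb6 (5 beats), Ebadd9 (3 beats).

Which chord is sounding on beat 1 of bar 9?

Beat 1 of bar 9 is beat (9−1)×4 + 1 = 33 overall.
Running totals: F# ends at 3, Bmaj7 ends at 6, F# ends at 9, Ebadd9 ends at 15, Ab6 ends at 20, Ab ends at 26, F#maj7 ends at 30, Dm7 ends at 34.
Beat 33 falls within Dm7.

Dm7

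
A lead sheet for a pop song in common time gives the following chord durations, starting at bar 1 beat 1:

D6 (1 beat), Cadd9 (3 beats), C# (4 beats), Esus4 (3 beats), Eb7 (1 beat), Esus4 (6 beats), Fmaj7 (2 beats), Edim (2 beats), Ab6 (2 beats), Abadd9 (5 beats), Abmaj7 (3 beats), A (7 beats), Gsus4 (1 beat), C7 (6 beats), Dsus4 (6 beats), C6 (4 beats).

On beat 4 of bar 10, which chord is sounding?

Gsus4

Beat 4 of bar 10 is beat (10−1)×4 + 4 = 40 overall.
Running totals: D6 ends at 1, Cadd9 ends at 4, C# ends at 8, Esus4 ends at 11, Eb7 ends at 12, Esus4 ends at 18, Fmaj7 ends at 20, Edim ends at 22, Ab6 ends at 24, Abadd9 ends at 29, Abmaj7 ends at 32, A ends at 39, Gsus4 ends at 40.
Beat 40 falls within Gsus4.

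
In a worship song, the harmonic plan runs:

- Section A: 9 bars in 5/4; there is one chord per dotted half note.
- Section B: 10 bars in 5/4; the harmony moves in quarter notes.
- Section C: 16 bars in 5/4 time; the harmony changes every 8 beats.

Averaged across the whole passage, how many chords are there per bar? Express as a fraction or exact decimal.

15/7 chords per bar

A: 9 bars of 5 beats is 45 beats; at 3 beats each that's 15 chords.
B: 10 bars of 5 beats is 50 beats; at 1 beat each that's 50 chords.
C: 16 bars of 5 beats is 80 beats; at 8 beats each that's 10 chords.
Overall: 75 chords over 35 bars → 75/35 = 15/7 chords per bar.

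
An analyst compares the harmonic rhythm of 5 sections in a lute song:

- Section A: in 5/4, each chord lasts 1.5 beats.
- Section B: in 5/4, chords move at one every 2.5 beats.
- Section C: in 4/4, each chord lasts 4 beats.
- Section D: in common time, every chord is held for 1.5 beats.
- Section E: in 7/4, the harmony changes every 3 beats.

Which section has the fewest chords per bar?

Section C

A: 5 beats/bar ÷ 1.5 beats/chord = 10/3 chords/bar.
B: 5 beats/bar ÷ 2.5 beats/chord = 2 chords/bar.
C: 4 beats/bar ÷ 4 beats/chord = 1 chord/bar.
D: 4 beats/bar ÷ 1.5 beats/chord = 8/3 chords/bar.
E: 7 beats/bar ÷ 3 beats/chord = 7/3 chords/bar.
Slowest is C at 1 chords/bar.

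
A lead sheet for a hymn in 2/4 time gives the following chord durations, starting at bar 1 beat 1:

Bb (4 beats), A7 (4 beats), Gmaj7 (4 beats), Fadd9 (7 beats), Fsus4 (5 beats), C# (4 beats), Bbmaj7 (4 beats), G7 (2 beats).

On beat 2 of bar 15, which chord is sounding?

Bbmaj7

Beat 2 of bar 15 is beat (15−1)×2 + 2 = 30 overall.
Running totals: Bb ends at 4, A7 ends at 8, Gmaj7 ends at 12, Fadd9 ends at 19, Fsus4 ends at 24, C# ends at 28, Bbmaj7 ends at 32.
Beat 30 falls within Bbmaj7.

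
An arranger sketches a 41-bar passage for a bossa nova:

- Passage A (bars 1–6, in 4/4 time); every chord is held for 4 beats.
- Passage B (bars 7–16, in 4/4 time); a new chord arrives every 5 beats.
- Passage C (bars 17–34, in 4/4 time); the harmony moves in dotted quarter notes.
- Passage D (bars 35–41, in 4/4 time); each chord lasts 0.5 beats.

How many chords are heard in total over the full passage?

A: 6 bars × 4 beats = 24 beats; 4 beats/chord → 6 chords.
B: 10 bars × 4 beats = 40 beats; 5 beats/chord → 8 chords.
C: 18 bars × 4 beats = 72 beats; 1.5 beats/chord → 48 chords.
D: 7 bars × 4 beats = 28 beats; 0.5 beats/chord → 56 chords.
Total: 6 + 8 + 48 + 56 = 118.

118 chords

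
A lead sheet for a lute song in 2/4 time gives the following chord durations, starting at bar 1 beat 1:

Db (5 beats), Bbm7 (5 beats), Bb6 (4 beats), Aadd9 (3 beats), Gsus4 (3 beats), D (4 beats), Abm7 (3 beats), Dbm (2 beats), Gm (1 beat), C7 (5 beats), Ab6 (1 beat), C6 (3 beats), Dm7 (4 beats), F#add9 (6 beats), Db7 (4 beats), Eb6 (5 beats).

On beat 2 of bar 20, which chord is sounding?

Beat 2 of bar 20 is beat (20−1)×2 + 2 = 40 overall.
Running totals: Db ends at 5, Bbm7 ends at 10, Bb6 ends at 14, Aadd9 ends at 17, Gsus4 ends at 20, D ends at 24, Abm7 ends at 27, Dbm ends at 29, Gm ends at 30, C7 ends at 35, Ab6 ends at 36, C6 ends at 39, Dm7 ends at 43.
Beat 40 falls within Dm7.

Dm7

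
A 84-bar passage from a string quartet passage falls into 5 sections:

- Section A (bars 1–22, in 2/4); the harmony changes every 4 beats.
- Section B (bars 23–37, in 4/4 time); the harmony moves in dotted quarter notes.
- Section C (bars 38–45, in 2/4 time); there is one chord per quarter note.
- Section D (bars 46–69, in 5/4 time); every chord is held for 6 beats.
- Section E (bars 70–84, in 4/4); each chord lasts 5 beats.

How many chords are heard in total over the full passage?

99 chords

A has 44 beats and chords last 4 each, so 11 chords.
B has 60 beats and chords last 1.5 each, so 40 chords.
C has 16 beats and chords last 1 each, so 16 chords.
D has 120 beats and chords last 6 each, so 20 chords.
E has 60 beats and chords last 5 each, so 12 chords.
Total: 11 + 40 + 16 + 20 + 12 = 99.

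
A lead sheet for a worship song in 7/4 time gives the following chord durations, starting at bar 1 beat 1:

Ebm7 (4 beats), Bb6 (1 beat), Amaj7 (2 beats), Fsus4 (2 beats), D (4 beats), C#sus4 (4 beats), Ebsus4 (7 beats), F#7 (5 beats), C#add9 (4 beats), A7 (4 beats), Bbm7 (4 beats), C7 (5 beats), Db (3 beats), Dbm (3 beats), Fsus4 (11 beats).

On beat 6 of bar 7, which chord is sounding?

Beat 6 of bar 7 is beat (7−1)×7 + 6 = 48 overall.
Running totals: Ebm7 ends at 4, Bb6 ends at 5, Amaj7 ends at 7, Fsus4 ends at 9, D ends at 13, C#sus4 ends at 17, Ebsus4 ends at 24, F#7 ends at 29, C#add9 ends at 33, A7 ends at 37, Bbm7 ends at 41, C7 ends at 46, Db ends at 49.
Beat 48 falls within Db.

Db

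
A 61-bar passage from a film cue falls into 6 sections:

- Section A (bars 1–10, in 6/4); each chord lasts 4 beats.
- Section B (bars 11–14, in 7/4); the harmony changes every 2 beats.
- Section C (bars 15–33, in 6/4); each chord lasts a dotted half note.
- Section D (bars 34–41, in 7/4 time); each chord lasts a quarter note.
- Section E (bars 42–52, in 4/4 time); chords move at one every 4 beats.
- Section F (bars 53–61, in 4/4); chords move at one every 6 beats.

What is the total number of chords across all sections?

140 chords

A: 10 bars × 6 beats = 60 beats; 4 beats/chord → 15 chords.
B: 4 bars × 7 beats = 28 beats; 2 beats/chord → 14 chords.
C: 19 bars × 6 beats = 114 beats; 3 beats/chord → 38 chords.
D: 8 bars × 7 beats = 56 beats; 1 beat/chord → 56 chords.
E: 11 bars × 4 beats = 44 beats; 4 beats/chord → 11 chords.
F: 9 bars × 4 beats = 36 beats; 6 beats/chord → 6 chords.
Total: 15 + 14 + 38 + 56 + 11 + 6 = 140.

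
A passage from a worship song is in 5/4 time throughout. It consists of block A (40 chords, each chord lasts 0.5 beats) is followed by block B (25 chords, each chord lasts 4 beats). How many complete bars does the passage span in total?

A: 40 × 0.5 = 20 beats = 4 bars.
B: 25 × 4 = 100 beats = 20 bars.
Total: 4 + 20 = 24 bars.

24 bars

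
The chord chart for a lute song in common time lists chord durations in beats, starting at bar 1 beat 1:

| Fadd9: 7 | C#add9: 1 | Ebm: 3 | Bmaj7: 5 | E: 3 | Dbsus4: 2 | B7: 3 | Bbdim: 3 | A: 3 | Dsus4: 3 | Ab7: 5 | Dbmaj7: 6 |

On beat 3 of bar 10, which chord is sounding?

Dbmaj7

Beat 3 of bar 10 is beat (10−1)×4 + 3 = 39 overall.
Running totals: Fadd9 ends at 7, C#add9 ends at 8, Ebm ends at 11, Bmaj7 ends at 16, E ends at 19, Dbsus4 ends at 21, B7 ends at 24, Bbdim ends at 27, A ends at 30, Dsus4 ends at 33, Ab7 ends at 38, Dbmaj7 ends at 44.
Beat 39 falls within Dbmaj7.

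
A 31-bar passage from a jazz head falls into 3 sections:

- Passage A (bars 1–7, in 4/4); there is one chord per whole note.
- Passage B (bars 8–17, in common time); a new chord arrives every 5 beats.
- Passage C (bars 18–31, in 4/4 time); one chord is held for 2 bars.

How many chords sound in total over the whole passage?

A has 28 beats and chords last 4 each, so 7 chords.
B has 40 beats and chords last 5 each, so 8 chords.
C has 56 beats and chords last 8 each, so 7 chords.
Total: 7 + 8 + 7 = 22.

22 chords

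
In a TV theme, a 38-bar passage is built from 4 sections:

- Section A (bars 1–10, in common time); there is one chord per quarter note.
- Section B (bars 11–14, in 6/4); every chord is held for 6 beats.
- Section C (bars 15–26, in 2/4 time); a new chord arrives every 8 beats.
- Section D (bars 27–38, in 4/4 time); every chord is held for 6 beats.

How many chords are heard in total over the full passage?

55 chords

A has 40 beats and chords last 1 each, so 40 chords.
B has 24 beats and chords last 6 each, so 4 chords.
C has 24 beats and chords last 8 each, so 3 chords.
D has 48 beats and chords last 6 each, so 8 chords.
Total: 40 + 4 + 3 + 8 = 55.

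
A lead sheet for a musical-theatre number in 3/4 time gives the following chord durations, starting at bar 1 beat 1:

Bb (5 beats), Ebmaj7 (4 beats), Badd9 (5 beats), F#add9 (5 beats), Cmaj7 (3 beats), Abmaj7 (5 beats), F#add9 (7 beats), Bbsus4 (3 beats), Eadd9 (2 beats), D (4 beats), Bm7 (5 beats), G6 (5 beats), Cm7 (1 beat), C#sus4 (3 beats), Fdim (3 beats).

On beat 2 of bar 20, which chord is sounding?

Fdim

Beat 2 of bar 20 is beat (20−1)×3 + 2 = 59 overall.
Running totals: Bb ends at 5, Ebmaj7 ends at 9, Badd9 ends at 14, F#add9 ends at 19, Cmaj7 ends at 22, Abmaj7 ends at 27, F#add9 ends at 34, Bbsus4 ends at 37, Eadd9 ends at 39, D ends at 43, Bm7 ends at 48, G6 ends at 53, Cm7 ends at 54, C#sus4 ends at 57, Fdim ends at 60.
Beat 59 falls within Fdim.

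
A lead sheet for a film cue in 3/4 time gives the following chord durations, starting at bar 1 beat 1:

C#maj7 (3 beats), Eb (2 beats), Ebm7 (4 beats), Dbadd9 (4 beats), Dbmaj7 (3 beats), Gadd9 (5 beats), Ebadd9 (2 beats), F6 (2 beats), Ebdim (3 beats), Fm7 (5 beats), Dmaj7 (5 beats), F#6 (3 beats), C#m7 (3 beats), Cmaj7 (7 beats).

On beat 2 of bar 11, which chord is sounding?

Fm7

Beat 2 of bar 11 is beat (11−1)×3 + 2 = 32 overall.
Running totals: C#maj7 ends at 3, Eb ends at 5, Ebm7 ends at 9, Dbadd9 ends at 13, Dbmaj7 ends at 16, Gadd9 ends at 21, Ebadd9 ends at 23, F6 ends at 25, Ebdim ends at 28, Fm7 ends at 33.
Beat 32 falls within Fm7.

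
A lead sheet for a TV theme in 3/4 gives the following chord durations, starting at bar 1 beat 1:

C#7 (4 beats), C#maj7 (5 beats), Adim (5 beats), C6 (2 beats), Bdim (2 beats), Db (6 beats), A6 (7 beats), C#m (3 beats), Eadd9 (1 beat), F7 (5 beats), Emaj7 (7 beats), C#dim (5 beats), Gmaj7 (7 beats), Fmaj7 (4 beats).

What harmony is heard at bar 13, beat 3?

Beat 3 of bar 13 is beat (13−1)×3 + 3 = 39 overall.
Running totals: C#7 ends at 4, C#maj7 ends at 9, Adim ends at 14, C6 ends at 16, Bdim ends at 18, Db ends at 24, A6 ends at 31, C#m ends at 34, Eadd9 ends at 35, F7 ends at 40.
Beat 39 falls within F7.

F7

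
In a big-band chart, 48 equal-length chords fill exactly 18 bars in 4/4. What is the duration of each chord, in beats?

18 bars × 4 beats/bar = 72 beats total.
72 beats ÷ 48 chords = 1.5 beats per chord.
(That is a dotted quarter note.)

1.5 beats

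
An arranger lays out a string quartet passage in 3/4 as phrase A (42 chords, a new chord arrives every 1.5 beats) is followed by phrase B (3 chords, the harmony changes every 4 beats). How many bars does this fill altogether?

25 bars

A: 42 × 1.5 = 63 beats = 21 bars.
B: 3 × 4 = 12 beats = 4 bars.
Total: 21 + 4 = 25 bars.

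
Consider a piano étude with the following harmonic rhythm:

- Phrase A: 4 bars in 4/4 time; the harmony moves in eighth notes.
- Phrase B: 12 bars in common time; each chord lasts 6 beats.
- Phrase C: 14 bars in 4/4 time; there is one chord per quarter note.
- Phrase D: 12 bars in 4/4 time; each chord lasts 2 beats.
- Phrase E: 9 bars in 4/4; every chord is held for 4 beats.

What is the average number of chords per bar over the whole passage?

43/17 chords per bar

A: 4 bars of 4 beats is 16 beats; at 0.5 beats each that's 32 chords.
B: 12 bars of 4 beats is 48 beats; at 6 beats each that's 8 chords.
C: 14 bars of 4 beats is 56 beats; at 1 beat each that's 56 chords.
D: 12 bars of 4 beats is 48 beats; at 2 beats each that's 24 chords.
E: 9 bars of 4 beats is 36 beats; at 4 beats each that's 9 chords.
Overall: 129 chords over 51 bars → 129/51 = 43/17 chords per bar.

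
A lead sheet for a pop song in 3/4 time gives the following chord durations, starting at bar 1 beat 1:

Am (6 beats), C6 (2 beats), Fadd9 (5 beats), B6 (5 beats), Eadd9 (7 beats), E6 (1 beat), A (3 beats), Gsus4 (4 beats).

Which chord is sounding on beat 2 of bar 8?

Beat 2 of bar 8 is beat (8−1)×3 + 2 = 23 overall.
Running totals: Am ends at 6, C6 ends at 8, Fadd9 ends at 13, B6 ends at 18, Eadd9 ends at 25.
Beat 23 falls within Eadd9.

Eadd9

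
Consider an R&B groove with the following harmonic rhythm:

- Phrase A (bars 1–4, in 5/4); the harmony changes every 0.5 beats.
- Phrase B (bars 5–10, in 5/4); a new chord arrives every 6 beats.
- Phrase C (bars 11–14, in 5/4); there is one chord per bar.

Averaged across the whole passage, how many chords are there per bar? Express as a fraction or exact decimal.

3.5 chords per bar

A: 4 bars of 5 beats is 20 beats; at 0.5 beats each that's 40 chords.
B: 6 bars of 5 beats is 30 beats; at 6 beats each that's 5 chords.
C: 4 bars of 5 beats is 20 beats; at 5 beats each that's 4 chords.
Overall: 49 chords over 14 bars → 49/14 = 3.5 chords per bar.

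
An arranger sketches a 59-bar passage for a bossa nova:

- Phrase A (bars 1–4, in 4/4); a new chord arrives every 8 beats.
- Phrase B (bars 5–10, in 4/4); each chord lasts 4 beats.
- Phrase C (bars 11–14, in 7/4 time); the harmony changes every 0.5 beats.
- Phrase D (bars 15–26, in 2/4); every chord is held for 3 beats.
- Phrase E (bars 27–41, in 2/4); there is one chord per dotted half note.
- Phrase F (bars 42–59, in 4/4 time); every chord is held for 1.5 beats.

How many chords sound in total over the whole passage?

130 chords

A: 4·4 = 16 beats, 16/8 = 2 chords.
B: 6·4 = 24 beats, 24/4 = 6 chords.
C: 4·7 = 28 beats, 28/0.5 = 56 chords.
D: 12·2 = 24 beats, 24/3 = 8 chords.
E: 15·2 = 30 beats, 30/3 = 10 chords.
F: 18·4 = 72 beats, 72/1.5 = 48 chords.
Total: 2 + 6 + 56 + 8 + 10 + 48 = 130.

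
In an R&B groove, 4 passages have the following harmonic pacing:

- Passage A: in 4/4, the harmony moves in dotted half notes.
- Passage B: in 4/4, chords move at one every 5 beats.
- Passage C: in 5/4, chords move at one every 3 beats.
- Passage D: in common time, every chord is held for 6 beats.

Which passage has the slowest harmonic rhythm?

Passage D

A: 4 beats/bar ÷ 3 beats/chord = 4/3 chords/bar.
B: 4 beats/bar ÷ 5 beats/chord = 0.8 chords/bar.
C: 5 beats/bar ÷ 3 beats/chord = 5/3 chords/bar.
D: 4 beats/bar ÷ 6 beats/chord = 2/3 chords/bar.
Slowest is D at 2/3 chords/bar.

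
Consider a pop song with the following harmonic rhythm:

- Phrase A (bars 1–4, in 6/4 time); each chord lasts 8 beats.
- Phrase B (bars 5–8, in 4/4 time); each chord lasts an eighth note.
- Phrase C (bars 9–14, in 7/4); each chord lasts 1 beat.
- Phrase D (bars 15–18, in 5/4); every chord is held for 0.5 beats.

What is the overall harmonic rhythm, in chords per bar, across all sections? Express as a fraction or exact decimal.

6.5 chords per bar

A: 4 × 6 = 24 beats ÷ 8 = 3 chords.
B: 4 × 4 = 16 beats ÷ 0.5 = 32 chords.
C: 6 × 7 = 42 beats ÷ 1 = 42 chords.
D: 4 × 5 = 20 beats ÷ 0.5 = 40 chords.
Overall: 117 chords over 18 bars → 117/18 = 6.5 chords per bar.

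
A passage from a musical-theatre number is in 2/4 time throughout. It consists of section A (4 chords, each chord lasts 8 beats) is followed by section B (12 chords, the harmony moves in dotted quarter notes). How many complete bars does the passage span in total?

25 bars

A: 4 × 8 = 32 beats = 16 bars.
B: 12 × 1.5 = 18 beats = 9 bars.
Total: 16 + 9 = 25 bars.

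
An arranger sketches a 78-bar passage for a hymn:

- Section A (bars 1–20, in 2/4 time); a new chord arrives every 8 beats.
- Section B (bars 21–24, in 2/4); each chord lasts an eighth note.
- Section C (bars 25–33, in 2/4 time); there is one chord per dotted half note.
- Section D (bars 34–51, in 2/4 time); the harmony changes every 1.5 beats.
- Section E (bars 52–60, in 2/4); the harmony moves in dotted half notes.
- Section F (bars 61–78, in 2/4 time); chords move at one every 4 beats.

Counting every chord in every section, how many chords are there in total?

A: 20·2 = 40 beats, 40/8 = 5 chords.
B: 4·2 = 8 beats, 8/0.5 = 16 chords.
C: 9·2 = 18 beats, 18/3 = 6 chords.
D: 18·2 = 36 beats, 36/1.5 = 24 chords.
E: 9·2 = 18 beats, 18/3 = 6 chords.
F: 18·2 = 36 beats, 36/4 = 9 chords.
Total: 5 + 16 + 6 + 24 + 6 + 9 = 66.

66 chords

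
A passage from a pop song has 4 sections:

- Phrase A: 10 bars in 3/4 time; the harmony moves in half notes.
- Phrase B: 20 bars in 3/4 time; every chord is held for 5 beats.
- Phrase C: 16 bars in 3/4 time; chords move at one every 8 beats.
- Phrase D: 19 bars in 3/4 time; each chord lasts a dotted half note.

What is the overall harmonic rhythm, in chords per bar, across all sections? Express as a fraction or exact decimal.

A: 10 bars of 3 beats is 30 beats; at 2 beats each that's 15 chords.
B: 20 bars of 3 beats is 60 beats; at 5 beats each that's 12 chords.
C: 16 bars of 3 beats is 48 beats; at 8 beats each that's 6 chords.
D: 19 bars of 3 beats is 57 beats; at 3 beats each that's 19 chords.
Overall: 52 chords over 65 bars → 52/65 = 0.8 chords per bar.

0.8 chords per bar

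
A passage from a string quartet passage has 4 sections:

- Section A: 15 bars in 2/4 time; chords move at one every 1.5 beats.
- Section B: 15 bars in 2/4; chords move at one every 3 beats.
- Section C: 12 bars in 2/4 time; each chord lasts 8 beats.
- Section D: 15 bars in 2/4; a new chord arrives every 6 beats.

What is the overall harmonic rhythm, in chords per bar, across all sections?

A: 15 × 2 = 30 beats ÷ 1.5 = 20 chords.
B: 15 × 2 = 30 beats ÷ 3 = 10 chords.
C: 12 × 2 = 24 beats ÷ 8 = 3 chords.
D: 15 × 2 = 30 beats ÷ 6 = 5 chords.
Overall: 38 chords over 57 bars → 38/57 = 2/3 chords per bar.

2/3 chords per bar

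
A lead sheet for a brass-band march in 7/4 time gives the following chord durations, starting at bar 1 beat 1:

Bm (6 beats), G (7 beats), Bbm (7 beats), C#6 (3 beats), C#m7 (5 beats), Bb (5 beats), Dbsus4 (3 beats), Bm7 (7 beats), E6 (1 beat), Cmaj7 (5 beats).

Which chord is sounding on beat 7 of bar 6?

Bm7

Beat 7 of bar 6 is beat (6−1)×7 + 7 = 42 overall.
Running totals: Bm ends at 6, G ends at 13, Bbm ends at 20, C#6 ends at 23, C#m7 ends at 28, Bb ends at 33, Dbsus4 ends at 36, Bm7 ends at 43.
Beat 42 falls within Bm7.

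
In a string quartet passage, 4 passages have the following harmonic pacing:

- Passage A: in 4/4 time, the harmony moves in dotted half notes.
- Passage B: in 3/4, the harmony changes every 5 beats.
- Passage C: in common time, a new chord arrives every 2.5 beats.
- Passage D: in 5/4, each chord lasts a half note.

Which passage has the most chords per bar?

Passage D

A: 4 beats/bar ÷ 3 beats/chord = 4/3 chords/bar.
B: 3 beats/bar ÷ 5 beats/chord = 0.6 chords/bar.
C: 4 beats/bar ÷ 2.5 beats/chord = 1.6 chords/bar.
D: 5 beats/bar ÷ 2 beats/chord = 2.5 chords/bar.
Fastest is D at 2.5 chords/bar.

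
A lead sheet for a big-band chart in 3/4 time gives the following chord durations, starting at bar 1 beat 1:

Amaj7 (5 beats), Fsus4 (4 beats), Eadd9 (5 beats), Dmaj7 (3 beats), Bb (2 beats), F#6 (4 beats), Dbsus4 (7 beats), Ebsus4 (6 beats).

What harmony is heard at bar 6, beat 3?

Beat 3 of bar 6 is beat (6−1)×3 + 3 = 18 overall.
Running totals: Amaj7 ends at 5, Fsus4 ends at 9, Eadd9 ends at 14, Dmaj7 ends at 17, Bb ends at 19.
Beat 18 falls within Bb.

Bb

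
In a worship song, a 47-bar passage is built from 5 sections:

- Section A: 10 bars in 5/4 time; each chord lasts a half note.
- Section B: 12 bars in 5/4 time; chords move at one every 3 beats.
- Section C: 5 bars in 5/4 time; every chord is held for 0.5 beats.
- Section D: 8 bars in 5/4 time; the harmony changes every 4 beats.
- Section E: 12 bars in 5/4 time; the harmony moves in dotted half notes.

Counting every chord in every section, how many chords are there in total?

A: 10 bars × 5 beats = 50 beats; 2 beats/chord → 25 chords.
B: 12 bars × 5 beats = 60 beats; 3 beats/chord → 20 chords.
C: 5 bars × 5 beats = 25 beats; 0.5 beats/chord → 50 chords.
D: 8 bars × 5 beats = 40 beats; 4 beats/chord → 10 chords.
E: 12 bars × 5 beats = 60 beats; 3 beats/chord → 20 chords.
Total: 25 + 20 + 50 + 10 + 20 = 125.

125 chords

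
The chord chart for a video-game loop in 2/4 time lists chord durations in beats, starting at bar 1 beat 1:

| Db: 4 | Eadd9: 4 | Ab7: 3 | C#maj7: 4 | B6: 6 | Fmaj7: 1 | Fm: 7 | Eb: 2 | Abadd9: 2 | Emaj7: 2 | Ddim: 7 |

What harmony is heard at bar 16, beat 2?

Abadd9

Beat 2 of bar 16 is beat (16−1)×2 + 2 = 32 overall.
Running totals: Db ends at 4, Eadd9 ends at 8, Ab7 ends at 11, C#maj7 ends at 15, B6 ends at 21, Fmaj7 ends at 22, Fm ends at 29, Eb ends at 31, Abadd9 ends at 33.
Beat 32 falls within Abadd9.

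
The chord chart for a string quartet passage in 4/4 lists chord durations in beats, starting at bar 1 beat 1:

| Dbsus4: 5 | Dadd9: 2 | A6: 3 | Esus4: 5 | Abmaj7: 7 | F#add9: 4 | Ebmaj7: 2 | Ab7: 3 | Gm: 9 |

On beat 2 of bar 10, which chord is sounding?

Beat 2 of bar 10 is beat (10−1)×4 + 2 = 38 overall.
Running totals: Dbsus4 ends at 5, Dadd9 ends at 7, A6 ends at 10, Esus4 ends at 15, Abmaj7 ends at 22, F#add9 ends at 26, Ebmaj7 ends at 28, Ab7 ends at 31, Gm ends at 40.
Beat 38 falls within Gm.

Gm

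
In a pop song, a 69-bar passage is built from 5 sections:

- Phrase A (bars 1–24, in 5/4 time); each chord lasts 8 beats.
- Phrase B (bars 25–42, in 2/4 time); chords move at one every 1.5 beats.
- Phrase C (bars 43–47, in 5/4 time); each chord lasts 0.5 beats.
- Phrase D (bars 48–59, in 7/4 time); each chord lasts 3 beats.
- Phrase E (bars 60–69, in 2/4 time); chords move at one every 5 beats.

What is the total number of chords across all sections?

A has 120 beats and chords last 8 each, so 15 chords.
B has 36 beats and chords last 1.5 each, so 24 chords.
C has 25 beats and chords last 0.5 each, so 50 chords.
D has 84 beats and chords last 3 each, so 28 chords.
E has 20 beats and chords last 5 each, so 4 chords.
Total: 15 + 24 + 50 + 28 + 4 = 121.

121 chords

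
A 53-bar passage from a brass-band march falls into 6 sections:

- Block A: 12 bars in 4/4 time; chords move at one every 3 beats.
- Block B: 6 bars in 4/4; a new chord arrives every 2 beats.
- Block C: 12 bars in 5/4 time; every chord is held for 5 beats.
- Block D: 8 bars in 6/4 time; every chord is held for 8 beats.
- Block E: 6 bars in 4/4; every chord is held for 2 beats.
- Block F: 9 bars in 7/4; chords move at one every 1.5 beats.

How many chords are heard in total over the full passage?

A has 48 beats and chords last 3 each, so 16 chords.
B has 24 beats and chords last 2 each, so 12 chords.
C has 60 beats and chords last 5 each, so 12 chords.
D has 48 beats and chords last 8 each, so 6 chords.
E has 24 beats and chords last 2 each, so 12 chords.
F has 63 beats and chords last 1.5 each, so 42 chords.
Total: 16 + 12 + 12 + 6 + 12 + 42 = 100.

100 chords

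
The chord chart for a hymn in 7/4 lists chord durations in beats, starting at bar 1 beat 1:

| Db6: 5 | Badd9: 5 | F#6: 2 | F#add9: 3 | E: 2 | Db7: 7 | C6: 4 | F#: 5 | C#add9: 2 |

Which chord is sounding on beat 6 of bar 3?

Beat 6 of bar 3 is beat (3−1)×7 + 6 = 20 overall.
Running totals: Db6 ends at 5, Badd9 ends at 10, F#6 ends at 12, F#add9 ends at 15, E ends at 17, Db7 ends at 24.
Beat 20 falls within Db7.

Db7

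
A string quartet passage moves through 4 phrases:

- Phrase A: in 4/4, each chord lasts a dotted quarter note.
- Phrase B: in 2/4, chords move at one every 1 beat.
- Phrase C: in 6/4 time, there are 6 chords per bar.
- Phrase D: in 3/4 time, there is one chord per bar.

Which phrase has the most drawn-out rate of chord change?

A: 4/1.5 = 8/3 chords/bar.
B: 2/1 = 2 chords/bar.
C: 6/1 = 6 chords/bar.
D: 3/3 = 1 chord/bar.
Slowest is D at 1 chords/bar.

Phrase D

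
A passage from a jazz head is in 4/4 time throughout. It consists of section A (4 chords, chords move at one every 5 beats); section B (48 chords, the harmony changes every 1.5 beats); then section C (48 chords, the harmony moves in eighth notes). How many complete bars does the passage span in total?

29 bars

A: 4 × 5 = 20 beats = 5 bars.
B: 48 × 1.5 = 72 beats = 18 bars.
C: 48 × 0.5 = 24 beats = 6 bars.
Total: 5 + 18 + 6 = 29 bars.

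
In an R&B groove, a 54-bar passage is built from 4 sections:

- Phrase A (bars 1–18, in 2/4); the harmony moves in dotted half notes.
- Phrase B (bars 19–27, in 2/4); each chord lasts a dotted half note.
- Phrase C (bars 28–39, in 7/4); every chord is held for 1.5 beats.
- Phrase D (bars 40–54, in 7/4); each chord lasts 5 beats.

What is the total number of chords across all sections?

95 chords

A has 36 beats and chords last 3 each, so 12 chords.
B has 18 beats and chords last 3 each, so 6 chords.
C has 84 beats and chords last 1.5 each, so 56 chords.
D has 105 beats and chords last 5 each, so 21 chords.
Total: 12 + 6 + 56 + 21 = 95.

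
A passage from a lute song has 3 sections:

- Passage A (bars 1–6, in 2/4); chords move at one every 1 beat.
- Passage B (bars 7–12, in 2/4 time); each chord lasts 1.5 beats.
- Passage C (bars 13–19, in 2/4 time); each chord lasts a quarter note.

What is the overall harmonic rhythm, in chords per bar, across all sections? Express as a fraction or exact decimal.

34/19 chords per bar

A: 6 × 2 = 12 beats ÷ 1 = 12 chords.
B: 6 × 2 = 12 beats ÷ 1.5 = 8 chords.
C: 7 × 2 = 14 beats ÷ 1 = 14 chords.
Overall: 34 chords over 19 bars → 34/19 = 34/19 chords per bar.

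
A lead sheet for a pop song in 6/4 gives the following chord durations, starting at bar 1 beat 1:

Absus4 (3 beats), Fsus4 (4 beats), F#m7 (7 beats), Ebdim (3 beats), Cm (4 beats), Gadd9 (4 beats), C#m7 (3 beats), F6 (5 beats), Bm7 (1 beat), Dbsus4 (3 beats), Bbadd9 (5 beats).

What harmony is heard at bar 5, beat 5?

Beat 5 of bar 5 is beat (5−1)×6 + 5 = 29 overall.
Running totals: Absus4 ends at 3, Fsus4 ends at 7, F#m7 ends at 14, Ebdim ends at 17, Cm ends at 21, Gadd9 ends at 25, C#m7 ends at 28, F6 ends at 33.
Beat 29 falls within F6.

F6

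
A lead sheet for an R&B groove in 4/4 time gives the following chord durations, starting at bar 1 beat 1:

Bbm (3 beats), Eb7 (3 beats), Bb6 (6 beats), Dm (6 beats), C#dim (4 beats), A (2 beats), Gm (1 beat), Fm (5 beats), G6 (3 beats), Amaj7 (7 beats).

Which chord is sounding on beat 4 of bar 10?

Beat 4 of bar 10 is beat (10−1)×4 + 4 = 40 overall.
Running totals: Bbm ends at 3, Eb7 ends at 6, Bb6 ends at 12, Dm ends at 18, C#dim ends at 22, A ends at 24, Gm ends at 25, Fm ends at 30, G6 ends at 33, Amaj7 ends at 40.
Beat 40 falls within Amaj7.

Amaj7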